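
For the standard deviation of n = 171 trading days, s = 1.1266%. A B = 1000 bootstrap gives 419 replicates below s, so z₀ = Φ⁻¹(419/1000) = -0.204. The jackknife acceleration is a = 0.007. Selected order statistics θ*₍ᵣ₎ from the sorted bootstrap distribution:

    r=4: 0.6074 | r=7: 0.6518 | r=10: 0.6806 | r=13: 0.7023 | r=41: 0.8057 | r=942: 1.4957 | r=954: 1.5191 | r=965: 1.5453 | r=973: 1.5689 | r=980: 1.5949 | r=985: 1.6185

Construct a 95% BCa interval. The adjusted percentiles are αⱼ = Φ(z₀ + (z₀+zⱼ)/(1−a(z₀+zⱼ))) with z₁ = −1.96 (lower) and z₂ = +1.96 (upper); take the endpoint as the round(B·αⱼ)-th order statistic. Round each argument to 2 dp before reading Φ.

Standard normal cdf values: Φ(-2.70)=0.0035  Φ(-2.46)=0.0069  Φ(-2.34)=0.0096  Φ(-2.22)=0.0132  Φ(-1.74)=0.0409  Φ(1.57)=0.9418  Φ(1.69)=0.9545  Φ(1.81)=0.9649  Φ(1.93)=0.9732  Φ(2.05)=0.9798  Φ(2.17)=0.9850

(0.6806, 1.4957)

Lower: z₀ + z₁ = -0.204 + (-1.960) = -2.164; 1 − a(z₀+z₁) = 1 − (0.007)(-2.164) = 1.0151; argument = -0.204 + (-2.164)/1.0151 = -2.3357 → -2.34.
α₁ = Φ(-2.34) = 0.0096; rank = round(1000 × 0.0096) = 10; θ*₍10₎ = 0.6806.
Upper: z₀ + z₂ = 1.756; 1 − a(z₀+z₂) = 0.9877; argument = 1.5739 → 1.57; α₂ = 0.9418; rank = 942; θ*₍942₎ = 1.4957.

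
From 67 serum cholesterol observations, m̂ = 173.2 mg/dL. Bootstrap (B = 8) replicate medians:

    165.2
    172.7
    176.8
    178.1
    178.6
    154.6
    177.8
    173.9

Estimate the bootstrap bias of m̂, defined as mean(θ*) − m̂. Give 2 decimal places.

mean(θ*) = (165.2 + 172.7 + 176.8 + 178.1 + 178.6 + 154.6 + 177.8 + 173.9) / 8 = 172.213
bias = 172.213 − 173.2

bias = −0.99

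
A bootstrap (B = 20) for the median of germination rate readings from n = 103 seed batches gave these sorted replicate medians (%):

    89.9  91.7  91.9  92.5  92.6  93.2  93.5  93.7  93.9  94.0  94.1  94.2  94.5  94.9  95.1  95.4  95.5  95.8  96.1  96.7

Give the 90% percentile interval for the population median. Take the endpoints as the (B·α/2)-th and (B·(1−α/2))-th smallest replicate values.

α = 0.10; lower rank = 20 × 0.050 = 1; upper rank = 20 × 0.950 = 19.
The 1st smallest replicate is 89.9; the 19th is 96.1.

(89.9, 96.1)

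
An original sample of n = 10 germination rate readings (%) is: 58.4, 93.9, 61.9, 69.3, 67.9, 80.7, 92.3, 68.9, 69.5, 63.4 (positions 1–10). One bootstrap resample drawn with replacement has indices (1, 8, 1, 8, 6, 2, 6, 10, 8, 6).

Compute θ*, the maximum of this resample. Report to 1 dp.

Resample values: 58.4, 68.9, 58.4, 68.9, 80.7, 93.9, 80.7, 63.4, 68.9, 80.7.
Maximum = 93.9

θ* = 93.9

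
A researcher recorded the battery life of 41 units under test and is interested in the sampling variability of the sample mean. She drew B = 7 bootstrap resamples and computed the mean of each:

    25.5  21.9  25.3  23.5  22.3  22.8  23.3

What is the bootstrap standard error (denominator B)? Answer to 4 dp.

Bootstrap SE is the standard deviation of the 7 replicate means.
Mean of replicates: (25.5 + 21.9 + 25.3 + 23.5 + 22.3 + 22.8 + 23.3) / 7 = 164.60000 / 7 = 23.51429
Sum of squared deviations: (+1.98571)² + (−1.61429)² + (+1.78571)² + (−0.01429)² + (−1.21429)² + (−0.71429)² + (−0.21429)² = 11.76857
Variance = 11.76857 / 7 = 1.68122
SE* = √1.68122

SE* = 1.2966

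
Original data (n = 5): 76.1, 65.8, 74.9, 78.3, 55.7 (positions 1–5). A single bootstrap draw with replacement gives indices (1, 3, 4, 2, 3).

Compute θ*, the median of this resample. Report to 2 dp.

θ* = 74.90

Resample values: 76.1, 74.9, 78.3, 65.8, 74.9.
Sorted: 65.8, 74.9, 74.9, 76.1, 78.3
Median = middle value = 74.90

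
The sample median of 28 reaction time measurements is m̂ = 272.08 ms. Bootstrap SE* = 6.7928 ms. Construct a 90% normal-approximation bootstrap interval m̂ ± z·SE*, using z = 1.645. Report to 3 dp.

Margin = 1.645 × 6.7928 = 11.1742
Interval: 272.08 ± 11.1742

(260.906, 283.254)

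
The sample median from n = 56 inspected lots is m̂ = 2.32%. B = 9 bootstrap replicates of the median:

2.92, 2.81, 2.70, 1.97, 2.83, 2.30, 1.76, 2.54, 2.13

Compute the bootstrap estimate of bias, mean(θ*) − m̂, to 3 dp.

mean(θ*) = (2.92 + 2.81 + 2.70 + 1.97 + 2.83 + 2.30 + 1.76 + 2.54 + 2.13) / 9 = 2.4400
bias = 2.4400 − 2.32

bias = +0.120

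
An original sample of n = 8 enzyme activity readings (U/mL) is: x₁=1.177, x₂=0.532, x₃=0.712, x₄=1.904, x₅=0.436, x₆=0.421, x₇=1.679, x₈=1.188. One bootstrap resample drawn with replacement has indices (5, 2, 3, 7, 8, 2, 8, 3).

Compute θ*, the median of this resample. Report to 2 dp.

θ* = 0.71

Resample values: 0.436, 0.532, 0.712, 1.679, 1.188, 0.532, 1.188, 0.712.
Sorted: 0.436, 0.532, 0.532, 0.712, 0.712, 1.188, 1.188, 1.679
Median = average of the two middle values = 0.71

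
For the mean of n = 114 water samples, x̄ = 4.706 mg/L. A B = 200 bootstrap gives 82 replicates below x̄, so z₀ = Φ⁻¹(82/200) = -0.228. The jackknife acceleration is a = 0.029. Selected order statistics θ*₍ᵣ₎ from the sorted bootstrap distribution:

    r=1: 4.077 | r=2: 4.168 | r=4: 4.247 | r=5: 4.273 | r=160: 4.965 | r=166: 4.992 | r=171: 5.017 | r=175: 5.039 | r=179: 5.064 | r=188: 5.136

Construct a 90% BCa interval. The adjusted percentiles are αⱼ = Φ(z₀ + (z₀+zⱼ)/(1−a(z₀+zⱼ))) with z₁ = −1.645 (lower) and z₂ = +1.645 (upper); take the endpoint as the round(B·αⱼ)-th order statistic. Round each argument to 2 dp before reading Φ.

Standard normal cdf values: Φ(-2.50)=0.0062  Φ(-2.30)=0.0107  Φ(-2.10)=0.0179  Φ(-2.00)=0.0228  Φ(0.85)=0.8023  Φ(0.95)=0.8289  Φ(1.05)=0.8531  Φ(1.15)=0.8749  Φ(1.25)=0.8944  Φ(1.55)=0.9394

(4.273, 5.064)

Lower: z₀ + z₁ = -0.228 + (-1.645) = -1.873; 1 − a(z₀+z₁) = 1 − (0.029)(-1.873) = 1.0543; argument = -0.228 + (-1.873)/1.0543 = -2.0045 → -2.00.
α₁ = Φ(-2.00) = 0.0228; rank = round(200 × 0.0228) = 5; θ*₍5₎ = 4.273.
Upper: z₀ + z₂ = 1.417; 1 − a(z₀+z₂) = 0.9589; argument = 1.2497 → 1.25; α₂ = 0.8944; rank = 179; θ*₍179₎ = 5.064.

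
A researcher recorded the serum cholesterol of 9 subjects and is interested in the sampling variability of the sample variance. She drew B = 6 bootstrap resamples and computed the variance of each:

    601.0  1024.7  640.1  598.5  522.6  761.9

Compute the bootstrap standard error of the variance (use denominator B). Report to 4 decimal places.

Bootstrap SE is the standard deviation of the 6 replicate variances.
Mean of replicates: (601.0 + 1024.7 + 640.1 + 598.5 + 522.6 + 761.9) / 6 = 4148.80000 / 6 = 691.46667
Sum of squared deviations: (−90.46667)² + (+333.23333)² + (−51.36667)² + (−92.96667)² + (−168.86667)² + (+70.43333)² = 163986.81333
Variance = 163986.81333 / 6 = 27331.13556
SE* = √27331.13556

SE* = 165.3213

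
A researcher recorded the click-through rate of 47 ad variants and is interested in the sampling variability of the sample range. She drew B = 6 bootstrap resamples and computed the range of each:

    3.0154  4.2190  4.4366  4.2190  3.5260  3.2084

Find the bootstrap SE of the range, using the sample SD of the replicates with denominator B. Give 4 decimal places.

SE* = 0.5465

Bootstrap SE is the standard deviation of the 6 replicate ranges.
Mean of replicates: (3.0154 + 4.2190 + 4.4366 + 4.2190 + 3.5260 + 3.2084) / 6 = 22.62440 / 6 = 3.77073
Sum of squared deviations: (−0.75533)² + (+0.44827)² + (+0.66587)² + (+0.44827)² + (−0.24473)² + (−0.56233)² = 1.79191
Variance = 1.79191 / 6 = 0.29865
SE* = √0.29865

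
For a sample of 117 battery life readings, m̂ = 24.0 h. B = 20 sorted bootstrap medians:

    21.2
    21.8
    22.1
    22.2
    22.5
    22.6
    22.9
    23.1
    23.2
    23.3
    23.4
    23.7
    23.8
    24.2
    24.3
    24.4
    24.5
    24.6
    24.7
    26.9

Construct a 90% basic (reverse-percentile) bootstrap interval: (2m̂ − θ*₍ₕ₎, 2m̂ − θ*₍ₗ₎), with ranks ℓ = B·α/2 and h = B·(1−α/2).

Percentile endpoints at ranks 1 and 19: θ*₍1₎ = 21.2, θ*₍19₎ = 24.7.
Basic interval reflects these around m̂:
  lower = 2 × 24.0 − 24.7 = 23.3
  upper = 2 × 24.0 − 21.2 = 26.8

(23.3, 26.8)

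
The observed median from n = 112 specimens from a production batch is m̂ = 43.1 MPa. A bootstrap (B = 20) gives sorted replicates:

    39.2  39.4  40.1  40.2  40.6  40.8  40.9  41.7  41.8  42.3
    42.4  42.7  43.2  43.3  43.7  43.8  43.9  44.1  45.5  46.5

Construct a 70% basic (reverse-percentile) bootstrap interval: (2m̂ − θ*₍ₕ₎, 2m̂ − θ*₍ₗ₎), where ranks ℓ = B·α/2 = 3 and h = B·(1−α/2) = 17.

(42.3, 46.1)

Percentile endpoints at ranks 3 and 17: θ*₍3₎ = 40.1, θ*₍17₎ = 43.9.
Basic interval reflects these around m̂:
  lower = 2 × 43.1 − 43.9 = 42.3
  upper = 2 × 43.1 − 40.1 = 46.1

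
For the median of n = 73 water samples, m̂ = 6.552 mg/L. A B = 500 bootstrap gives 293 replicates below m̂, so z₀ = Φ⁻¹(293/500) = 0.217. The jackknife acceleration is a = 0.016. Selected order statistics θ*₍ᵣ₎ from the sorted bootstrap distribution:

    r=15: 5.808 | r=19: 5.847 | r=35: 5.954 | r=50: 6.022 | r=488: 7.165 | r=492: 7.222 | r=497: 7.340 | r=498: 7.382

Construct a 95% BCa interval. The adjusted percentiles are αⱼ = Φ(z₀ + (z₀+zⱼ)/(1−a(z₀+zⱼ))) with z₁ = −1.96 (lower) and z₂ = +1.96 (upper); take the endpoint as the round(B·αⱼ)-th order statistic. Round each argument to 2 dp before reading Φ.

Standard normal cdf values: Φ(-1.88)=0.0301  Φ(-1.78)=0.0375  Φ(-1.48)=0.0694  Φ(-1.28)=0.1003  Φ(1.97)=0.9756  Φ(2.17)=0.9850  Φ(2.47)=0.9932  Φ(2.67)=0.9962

Lower: z₀ + z₁ = 0.217 + (-1.960) = -1.743; 1 − a(z₀+z₁) = 1 − (0.016)(-1.743) = 1.0279; argument = 0.217 + (-1.743)/1.0279 = -1.4787 → -1.48.
α₁ = Φ(-1.48) = 0.0694; rank = round(500 × 0.0694) = 35; θ*₍35₎ = 5.954.
Upper: z₀ + z₂ = 2.177; 1 − a(z₀+z₂) = 0.9652; argument = 2.4726 → 2.47; α₂ = 0.9932; rank = 497; θ*₍497₎ = 7.340.

(5.954, 7.340)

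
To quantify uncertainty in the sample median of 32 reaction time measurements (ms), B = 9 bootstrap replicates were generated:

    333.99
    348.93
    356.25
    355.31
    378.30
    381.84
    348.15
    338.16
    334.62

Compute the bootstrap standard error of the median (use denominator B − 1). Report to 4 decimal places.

Bootstrap SE is the standard deviation of the 9 replicate medians.
Mean of replicates: (333.99 + 348.93 + 356.25 + 355.31 + 378.30 + 381.84 + 348.15 + 338.16 + 334.62) / 9 = 3175.55000 / 9 = 352.83889
Sum of squared deviations: (−18.84889)² + (−3.90889)² + (+3.41111)² + (+2.47111)² + (+25.46111)² + (+29.00111)² + (−4.68889)² + (−14.67889)² + (−18.21889)² = 2447.01809
Variance = 2447.01809 / 8 = 305.87726
SE* = √305.87726

SE* = 17.4893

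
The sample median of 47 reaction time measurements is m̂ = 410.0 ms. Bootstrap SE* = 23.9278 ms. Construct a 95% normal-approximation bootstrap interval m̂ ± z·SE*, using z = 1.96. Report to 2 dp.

Margin = 1.96 × 23.9278 = 46.898
Interval: 410.0 ± 46.898

(363.10, 456.90)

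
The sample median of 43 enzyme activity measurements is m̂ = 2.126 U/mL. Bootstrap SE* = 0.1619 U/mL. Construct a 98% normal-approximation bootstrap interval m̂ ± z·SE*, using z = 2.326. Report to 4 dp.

(1.7494, 2.5026)

Margin = 2.326 × 0.1619 = 0.37658
Interval: 2.126 ± 0.37658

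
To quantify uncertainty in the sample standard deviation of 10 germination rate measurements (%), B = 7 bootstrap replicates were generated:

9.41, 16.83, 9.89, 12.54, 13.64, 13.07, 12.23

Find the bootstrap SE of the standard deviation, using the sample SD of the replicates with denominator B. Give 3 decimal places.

SE* = 2.293

Bootstrap SE is the standard deviation of the 7 replicate standard deviations.
Mean of replicates: (9.41 + 16.83 + 9.89 + 12.54 + 13.64 + 13.07 + 12.23) / 7 = 87.6100 / 7 = 12.5157
Sum of squared deviations: (−3.1057)² + (+4.3143)² + (−2.6257)² + (+0.0243)² + (+1.1243)² + (+0.5543)² + (−0.2857)² = 36.8064
Variance = 36.8064 / 7 = 5.2581
SE* = √5.2581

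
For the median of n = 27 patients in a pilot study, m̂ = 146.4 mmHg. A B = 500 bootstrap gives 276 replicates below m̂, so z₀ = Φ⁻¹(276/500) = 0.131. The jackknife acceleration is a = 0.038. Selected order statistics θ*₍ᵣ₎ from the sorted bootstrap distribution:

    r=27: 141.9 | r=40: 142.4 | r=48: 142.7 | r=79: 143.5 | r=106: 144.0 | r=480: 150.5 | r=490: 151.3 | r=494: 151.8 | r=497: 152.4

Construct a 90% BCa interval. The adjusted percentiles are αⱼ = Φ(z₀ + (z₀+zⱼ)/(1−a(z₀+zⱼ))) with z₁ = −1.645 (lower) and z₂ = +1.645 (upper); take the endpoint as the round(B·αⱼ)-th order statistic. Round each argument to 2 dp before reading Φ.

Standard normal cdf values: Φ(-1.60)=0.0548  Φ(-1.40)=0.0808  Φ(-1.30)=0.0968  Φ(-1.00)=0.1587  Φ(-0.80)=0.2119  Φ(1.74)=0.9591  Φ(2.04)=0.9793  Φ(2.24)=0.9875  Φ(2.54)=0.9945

(142.7, 151.3)

Lower: z₀ + z₁ = 0.131 + (-1.645) = -1.514; 1 − a(z₀+z₁) = 1 − (0.038)(-1.514) = 1.0575; argument = 0.131 + (-1.514)/1.0575 = -1.3006 → -1.30.
α₁ = Φ(-1.30) = 0.0968; rank = round(500 × 0.0968) = 48; θ*₍48₎ = 142.7.
Upper: z₀ + z₂ = 1.776; 1 − a(z₀+z₂) = 0.9325; argument = 2.0355 → 2.04; α₂ = 0.9793; rank = 490; θ*₍490₎ = 151.3.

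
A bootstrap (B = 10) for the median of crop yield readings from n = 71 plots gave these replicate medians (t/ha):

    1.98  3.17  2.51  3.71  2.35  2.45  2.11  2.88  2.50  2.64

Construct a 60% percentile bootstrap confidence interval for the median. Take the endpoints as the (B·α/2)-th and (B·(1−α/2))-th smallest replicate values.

(2.11, 2.88)

Sorted replicates: 1.98, 2.11, 2.35, 2.45, 2.50, 2.51, 2.64, 2.88, 3.17, 3.71
α = 0.40; lower rank = 10 × 0.200 = 2; upper rank = 10 × 0.800 = 8.
The 2nd smallest replicate is 2.11; the 8th is 2.88.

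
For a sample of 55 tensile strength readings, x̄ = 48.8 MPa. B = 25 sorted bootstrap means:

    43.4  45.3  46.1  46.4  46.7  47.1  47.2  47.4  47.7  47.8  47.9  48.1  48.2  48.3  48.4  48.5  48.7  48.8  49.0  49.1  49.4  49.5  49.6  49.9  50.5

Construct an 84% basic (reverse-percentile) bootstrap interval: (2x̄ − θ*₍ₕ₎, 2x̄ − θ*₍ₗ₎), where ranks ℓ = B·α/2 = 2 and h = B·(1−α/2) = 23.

(48.0, 52.3)

Percentile endpoints at ranks 2 and 23: θ*₍2₎ = 45.3, θ*₍23₎ = 49.6.
Basic interval reflects these around x̄:
  lower = 2 × 48.8 − 49.6 = 48.0
  upper = 2 × 48.8 − 45.3 = 52.3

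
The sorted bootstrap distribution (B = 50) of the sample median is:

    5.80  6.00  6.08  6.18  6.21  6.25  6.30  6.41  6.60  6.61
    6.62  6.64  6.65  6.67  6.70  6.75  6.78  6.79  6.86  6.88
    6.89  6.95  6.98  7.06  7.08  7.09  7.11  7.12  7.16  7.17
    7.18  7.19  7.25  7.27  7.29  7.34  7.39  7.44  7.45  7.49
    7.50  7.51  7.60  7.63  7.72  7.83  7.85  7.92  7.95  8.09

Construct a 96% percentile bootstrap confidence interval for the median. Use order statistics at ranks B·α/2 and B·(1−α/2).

(5.80, 7.95)

α = 0.04; lower rank = 50 × 0.020 = 1; upper rank = 50 × 0.980 = 49.
The 1st smallest replicate is 5.80; the 49th is 7.95.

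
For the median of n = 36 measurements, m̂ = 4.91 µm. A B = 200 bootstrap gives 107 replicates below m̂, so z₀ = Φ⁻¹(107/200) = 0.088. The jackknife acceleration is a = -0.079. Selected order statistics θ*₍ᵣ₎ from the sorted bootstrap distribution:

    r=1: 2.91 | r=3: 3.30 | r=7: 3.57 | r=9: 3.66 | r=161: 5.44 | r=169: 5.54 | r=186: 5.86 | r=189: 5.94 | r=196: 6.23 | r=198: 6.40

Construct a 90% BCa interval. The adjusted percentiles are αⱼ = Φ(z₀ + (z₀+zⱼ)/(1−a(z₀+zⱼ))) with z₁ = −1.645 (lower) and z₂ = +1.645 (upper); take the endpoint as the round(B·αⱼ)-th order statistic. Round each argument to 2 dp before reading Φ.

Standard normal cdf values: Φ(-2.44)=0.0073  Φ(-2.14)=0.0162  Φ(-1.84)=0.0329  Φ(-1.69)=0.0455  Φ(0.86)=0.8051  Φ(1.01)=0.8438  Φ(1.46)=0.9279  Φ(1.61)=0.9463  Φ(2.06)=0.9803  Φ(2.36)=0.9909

Lower: z₀ + z₁ = 0.088 + (-1.645) = -1.557; 1 − a(z₀+z₁) = 1 − (-0.079)(-1.557) = 0.8770; argument = 0.088 + (-1.557)/0.8770 = -1.6874 → -1.69.
α₁ = Φ(-1.69) = 0.0455; rank = round(200 × 0.0455) = 9; θ*₍9₎ = 3.66.
Upper: z₀ + z₂ = 1.733; 1 − a(z₀+z₂) = 1.1369; argument = 1.6123 → 1.61; α₂ = 0.9463; rank = 189; θ*₍189₎ = 5.94.

(3.66, 5.94)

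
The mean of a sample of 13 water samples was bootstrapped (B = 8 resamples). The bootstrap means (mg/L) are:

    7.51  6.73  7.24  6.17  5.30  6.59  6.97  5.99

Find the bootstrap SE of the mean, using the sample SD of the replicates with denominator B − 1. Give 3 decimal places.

Bootstrap SE is the standard deviation of the 8 replicate means.
Mean of replicates: (7.51 + 6.73 + 7.24 + 6.17 + 5.30 + 6.59 + 6.97 + 5.99) / 8 = 52.5000 / 8 = 6.5625
Sum of squared deviations: (+0.9475)² + (+0.1675)² + (+0.6775)² + (−0.3925)² + (−1.2625)² + (+0.0275)² + (+0.4075)² + (−0.5725)² = 3.6274
Variance = 3.6274 / 7 = 0.5182
SE* = √0.5182

SE* = 0.720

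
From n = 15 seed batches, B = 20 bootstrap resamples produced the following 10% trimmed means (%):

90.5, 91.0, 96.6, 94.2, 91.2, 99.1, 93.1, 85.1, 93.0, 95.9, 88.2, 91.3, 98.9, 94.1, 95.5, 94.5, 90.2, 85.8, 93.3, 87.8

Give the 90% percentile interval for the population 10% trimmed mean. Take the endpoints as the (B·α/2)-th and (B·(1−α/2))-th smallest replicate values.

Sorted replicates: 85.1, 85.8, 87.8, 88.2, 90.2, 90.5, 91.0, 91.2, 91.3, 93.0, 93.1, 93.3, 94.1, 94.2, 94.5, 95.5, 95.9, 96.6, 98.9, 99.1
α = 0.10; lower rank = 20 × 0.050 = 1; upper rank = 20 × 0.950 = 19.
The 1st smallest replicate is 85.1; the 19th is 98.9.

(85.1, 98.9)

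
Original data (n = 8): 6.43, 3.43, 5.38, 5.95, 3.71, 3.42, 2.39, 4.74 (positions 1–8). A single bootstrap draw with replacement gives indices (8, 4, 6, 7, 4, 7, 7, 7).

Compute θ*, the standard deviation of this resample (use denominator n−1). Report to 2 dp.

θ* = 1.61

Resample values: 4.74, 5.95, 3.42, 2.39, 5.95, 2.39, 2.39, 2.39.
Mean = 3.7025; sum of squared deviations = 18.1494
s² = 18.1494 / 7 = 2.5928
s = √2.5928 = 1.61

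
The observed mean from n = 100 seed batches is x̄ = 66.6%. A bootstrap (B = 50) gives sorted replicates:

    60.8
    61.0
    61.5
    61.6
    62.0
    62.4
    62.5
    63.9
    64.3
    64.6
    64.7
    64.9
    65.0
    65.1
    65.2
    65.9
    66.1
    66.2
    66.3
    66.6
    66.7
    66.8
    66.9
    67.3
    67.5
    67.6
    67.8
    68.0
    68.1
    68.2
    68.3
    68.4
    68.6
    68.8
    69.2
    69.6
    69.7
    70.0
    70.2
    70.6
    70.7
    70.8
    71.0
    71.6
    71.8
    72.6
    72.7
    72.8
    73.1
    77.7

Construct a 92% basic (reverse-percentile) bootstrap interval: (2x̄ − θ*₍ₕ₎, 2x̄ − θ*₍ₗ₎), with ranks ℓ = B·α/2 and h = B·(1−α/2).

Percentile endpoints at ranks 2 and 48: θ*₍2₎ = 61.0, θ*₍48₎ = 72.8.
Basic interval reflects these around x̄:
  lower = 2 × 66.6 − 72.8 = 60.4
  upper = 2 × 66.6 − 61.0 = 72.2

(60.4, 72.2)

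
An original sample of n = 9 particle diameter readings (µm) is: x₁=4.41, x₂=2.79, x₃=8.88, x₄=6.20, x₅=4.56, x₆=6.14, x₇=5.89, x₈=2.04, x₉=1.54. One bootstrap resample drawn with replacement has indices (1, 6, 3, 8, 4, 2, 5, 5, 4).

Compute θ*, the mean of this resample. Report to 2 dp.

Resample values: 4.41, 6.14, 8.88, 2.04, 6.20, 2.79, 4.56, 4.56, 6.20.
Mean = (4.41 + 6.14 + 8.88 + 2.04 + 6.20 + 2.79 + 4.56 + 4.56 + 6.20) / 9 = 45.780 / 9 = 5.09

θ* = 5.09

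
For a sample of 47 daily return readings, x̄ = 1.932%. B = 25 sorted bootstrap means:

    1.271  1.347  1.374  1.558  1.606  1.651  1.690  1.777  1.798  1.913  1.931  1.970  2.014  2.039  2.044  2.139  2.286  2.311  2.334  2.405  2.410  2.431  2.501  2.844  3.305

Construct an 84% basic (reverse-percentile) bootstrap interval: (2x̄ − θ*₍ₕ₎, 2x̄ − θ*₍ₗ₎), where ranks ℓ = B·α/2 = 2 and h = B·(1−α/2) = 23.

(1.363, 2.517)

Percentile endpoints at ranks 2 and 23: θ*₍2₎ = 1.347, θ*₍23₎ = 2.501.
Basic interval reflects these around x̄:
  lower = 2 × 1.932 − 2.501 = 1.363
  upper = 2 × 1.932 − 1.347 = 2.517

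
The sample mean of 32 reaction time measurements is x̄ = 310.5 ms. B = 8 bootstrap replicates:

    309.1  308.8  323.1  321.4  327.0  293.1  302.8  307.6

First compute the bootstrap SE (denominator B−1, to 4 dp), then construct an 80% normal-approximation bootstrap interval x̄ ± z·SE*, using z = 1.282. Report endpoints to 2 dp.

(295.84, 325.16)

Mean of replicates = 311.6125; sum of squared deviations = 915.2287; SE* = √(915.2287/7) = 11.4345
Margin = 1.282 × 11.4345 = 14.659
Interval: 310.5 ± 14.659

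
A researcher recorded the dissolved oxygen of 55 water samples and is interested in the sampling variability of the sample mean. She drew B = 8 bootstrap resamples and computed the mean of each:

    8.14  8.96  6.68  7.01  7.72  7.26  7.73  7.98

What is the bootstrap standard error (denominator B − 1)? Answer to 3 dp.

Bootstrap SE is the standard deviation of the 8 replicate means.
Mean of replicates: (8.14 + 8.96 + 6.68 + 7.01 + 7.72 + 7.26 + 7.73 + 7.98) / 8 = 61.4800 / 8 = 7.6850
Sum of squared deviations: (+0.4550)² + (+1.2750)² + (−1.0050)² + (−0.6750)² + (+0.0350)² + (−0.4250)² + (+0.0450)² + (+0.2950)² = 3.5692
Variance = 3.5692 / 7 = 0.5099
SE* = √0.5099

SE* = 0.714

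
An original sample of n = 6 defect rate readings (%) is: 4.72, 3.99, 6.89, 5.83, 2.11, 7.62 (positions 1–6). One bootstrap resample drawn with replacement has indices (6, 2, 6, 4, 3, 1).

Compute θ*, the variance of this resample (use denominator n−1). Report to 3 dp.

Resample values: 7.62, 3.99, 7.62, 5.83, 6.89, 4.72.
Mean = 6.1117; sum of squared deviations = 11.6735
s² = 11.6735 / 5 = 2.3347

θ* = 2.335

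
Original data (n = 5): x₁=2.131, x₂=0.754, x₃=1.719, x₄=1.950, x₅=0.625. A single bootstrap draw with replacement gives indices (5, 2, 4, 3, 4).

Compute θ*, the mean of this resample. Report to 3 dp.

θ* = 1.400

Resample values: 0.625, 0.754, 1.950, 1.719, 1.950.
Mean = (0.625 + 0.754 + 1.950 + 1.719 + 1.950) / 5 = 6.9980 / 5 = 1.400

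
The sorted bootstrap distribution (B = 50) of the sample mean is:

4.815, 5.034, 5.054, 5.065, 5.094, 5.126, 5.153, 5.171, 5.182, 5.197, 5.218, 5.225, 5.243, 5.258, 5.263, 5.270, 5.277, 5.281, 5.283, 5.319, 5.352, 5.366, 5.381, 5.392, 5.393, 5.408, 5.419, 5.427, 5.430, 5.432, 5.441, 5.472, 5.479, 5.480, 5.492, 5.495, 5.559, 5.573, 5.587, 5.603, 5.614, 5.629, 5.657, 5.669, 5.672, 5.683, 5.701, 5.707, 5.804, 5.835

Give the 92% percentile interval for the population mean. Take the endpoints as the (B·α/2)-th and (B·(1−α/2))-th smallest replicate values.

(5.034, 5.707)

α = 0.08; lower rank = 50 × 0.040 = 2; upper rank = 50 × 0.960 = 48.
The 2nd smallest replicate is 5.034; the 48th is 5.707.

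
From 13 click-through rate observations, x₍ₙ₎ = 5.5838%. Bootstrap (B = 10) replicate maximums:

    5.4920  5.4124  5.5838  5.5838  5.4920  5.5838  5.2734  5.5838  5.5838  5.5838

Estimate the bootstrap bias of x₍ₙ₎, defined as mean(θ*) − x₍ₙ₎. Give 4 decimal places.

mean(θ*) = (5.4920 + 5.4124 + 5.5838 + 5.5838 + 5.4920 + 5.5838 + 5.2734 + 5.5838 + 5.5838 + 5.5838) / 10 = 5.51726
bias = 5.51726 − 5.5838

bias = −0.0665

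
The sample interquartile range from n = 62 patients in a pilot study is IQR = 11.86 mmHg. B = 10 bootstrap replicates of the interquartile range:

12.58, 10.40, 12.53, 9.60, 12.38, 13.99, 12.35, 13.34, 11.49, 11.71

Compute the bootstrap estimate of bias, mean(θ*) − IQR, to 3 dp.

bias = +0.177

mean(θ*) = (12.58 + 10.40 + 12.53 + 9.60 + 12.38 + 13.99 + 12.35 + 13.34 + 11.49 + 11.71) / 10 = 12.0370
bias = 12.0370 − 11.86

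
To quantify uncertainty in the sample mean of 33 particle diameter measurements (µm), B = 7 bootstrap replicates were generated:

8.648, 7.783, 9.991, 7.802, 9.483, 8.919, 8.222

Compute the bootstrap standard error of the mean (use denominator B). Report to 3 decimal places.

SE* = 0.775

Bootstrap SE is the standard deviation of the 7 replicate means.
Mean of replicates: (8.648 + 7.783 + 9.991 + 7.802 + 9.483 + 8.919 + 8.222) / 7 = 60.8480 / 7 = 8.6926
Sum of squared deviations: (−0.0446)² + (−0.9096)² + (+1.2984)² + (−0.8906)² + (+0.7904)² + (+0.2264)² + (−0.4706)² = 4.2058
Variance = 4.2058 / 7 = 0.6008
SE* = √0.6008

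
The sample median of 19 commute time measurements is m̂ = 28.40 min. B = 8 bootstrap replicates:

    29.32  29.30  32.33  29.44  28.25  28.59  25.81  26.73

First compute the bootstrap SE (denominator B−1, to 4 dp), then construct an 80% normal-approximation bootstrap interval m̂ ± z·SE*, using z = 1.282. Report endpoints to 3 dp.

(25.886, 30.914)

Mean of replicates = 28.7213; sum of squared deviations = 26.9129; SE* = √(26.9129/7) = 1.9608
Margin = 1.282 × 1.9608 = 2.5137
Interval: 28.40 ± 2.5137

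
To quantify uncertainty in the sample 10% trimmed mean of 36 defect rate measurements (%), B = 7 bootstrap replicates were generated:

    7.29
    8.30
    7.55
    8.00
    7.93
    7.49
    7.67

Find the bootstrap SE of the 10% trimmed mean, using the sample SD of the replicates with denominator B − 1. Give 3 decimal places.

Bootstrap SE is the standard deviation of the 7 replicate 10% trimmed means.
Mean of replicates: (7.29 + 8.30 + 7.55 + 8.00 + 7.93 + 7.49 + 7.67) / 7 = 54.2300 / 7 = 7.7471
Sum of squared deviations: (−0.4571)² + (+0.5529)² + (−0.1971)² + (+0.2529)² + (+0.1829)² + (−0.2571)² + (−0.0771)² = 0.7229
Variance = 0.7229 / 6 = 0.1205
SE* = √0.1205

SE* = 0.347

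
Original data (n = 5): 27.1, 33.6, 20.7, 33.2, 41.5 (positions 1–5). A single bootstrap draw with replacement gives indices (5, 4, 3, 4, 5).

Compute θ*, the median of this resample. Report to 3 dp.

θ* = 33.200

Resample values: 41.5, 33.2, 20.7, 33.2, 41.5.
Sorted: 20.7, 33.2, 33.2, 41.5, 41.5
Median = middle value = 33.200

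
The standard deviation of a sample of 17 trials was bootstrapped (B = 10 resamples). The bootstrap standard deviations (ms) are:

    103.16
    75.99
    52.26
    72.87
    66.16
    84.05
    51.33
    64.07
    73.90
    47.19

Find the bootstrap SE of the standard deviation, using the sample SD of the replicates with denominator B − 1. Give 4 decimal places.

Bootstrap SE is the standard deviation of the 10 replicate standard deviations.
Mean of replicates: (103.16 + 75.99 + 52.26 + 72.87 + 66.16 + 84.05 + 51.33 + 64.07 + 73.90 + 47.19) / 10 = 690.98000 / 10 = 69.09800
Sum of squared deviations: (+34.06200)² + (+6.89200)² + (−16.83800)² + (+3.77200)² + (−2.93800)² + (+14.95200)² + (−17.76800)² + (−5.02800)² + (+4.80200)² + (−21.90800)² = 2581.66216
Variance = 2581.66216 / 9 = 286.85135
SE* = √286.85135

SE* = 16.9367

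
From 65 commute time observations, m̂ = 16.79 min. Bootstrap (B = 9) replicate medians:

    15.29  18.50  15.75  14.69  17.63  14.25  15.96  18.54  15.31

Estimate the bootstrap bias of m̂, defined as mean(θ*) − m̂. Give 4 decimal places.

mean(θ*) = (15.29 + 18.50 + 15.75 + 14.69 + 17.63 + 14.25 + 15.96 + 18.54 + 15.31) / 9 = 16.21333
bias = 16.21333 − 16.79

bias = −0.5767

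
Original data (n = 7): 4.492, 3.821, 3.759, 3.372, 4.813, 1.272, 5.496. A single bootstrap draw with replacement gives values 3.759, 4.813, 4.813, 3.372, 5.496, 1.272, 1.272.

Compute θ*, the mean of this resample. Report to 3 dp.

Mean = (3.759 + 4.813 + 4.813 + 3.372 + 5.496 + 1.272 + 1.272) / 7 = 24.7970 / 7 = 3.542

θ* = 3.542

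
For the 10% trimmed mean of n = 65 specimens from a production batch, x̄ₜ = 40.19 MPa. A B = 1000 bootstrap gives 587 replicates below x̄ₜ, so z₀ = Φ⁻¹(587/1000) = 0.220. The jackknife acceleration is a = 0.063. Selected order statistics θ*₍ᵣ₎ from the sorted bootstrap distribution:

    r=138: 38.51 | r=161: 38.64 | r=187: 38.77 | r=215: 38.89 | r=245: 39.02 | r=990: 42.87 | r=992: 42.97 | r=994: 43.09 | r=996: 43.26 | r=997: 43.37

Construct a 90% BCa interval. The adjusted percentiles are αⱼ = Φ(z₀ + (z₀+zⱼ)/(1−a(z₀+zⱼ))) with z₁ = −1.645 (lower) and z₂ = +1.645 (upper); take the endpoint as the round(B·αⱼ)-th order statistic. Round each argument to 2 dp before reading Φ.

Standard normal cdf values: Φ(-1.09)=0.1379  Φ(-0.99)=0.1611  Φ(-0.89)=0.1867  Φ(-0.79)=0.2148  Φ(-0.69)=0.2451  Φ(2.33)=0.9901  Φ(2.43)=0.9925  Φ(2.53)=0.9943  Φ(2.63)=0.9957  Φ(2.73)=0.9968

Lower: z₀ + z₁ = 0.220 + (-1.645) = -1.425; 1 − a(z₀+z₁) = 1 − (0.063)(-1.425) = 1.0898; argument = 0.220 + (-1.425)/1.0898 = -1.0876 → -1.09.
α₁ = Φ(-1.09) = 0.1379; rank = round(1000 × 0.1379) = 138; θ*₍138₎ = 38.51.
Upper: z₀ + z₂ = 1.865; 1 − a(z₀+z₂) = 0.8825; argument = 2.3333 → 2.33; α₂ = 0.9901; rank = 990; θ*₍990₎ = 42.87.

(38.51, 42.87)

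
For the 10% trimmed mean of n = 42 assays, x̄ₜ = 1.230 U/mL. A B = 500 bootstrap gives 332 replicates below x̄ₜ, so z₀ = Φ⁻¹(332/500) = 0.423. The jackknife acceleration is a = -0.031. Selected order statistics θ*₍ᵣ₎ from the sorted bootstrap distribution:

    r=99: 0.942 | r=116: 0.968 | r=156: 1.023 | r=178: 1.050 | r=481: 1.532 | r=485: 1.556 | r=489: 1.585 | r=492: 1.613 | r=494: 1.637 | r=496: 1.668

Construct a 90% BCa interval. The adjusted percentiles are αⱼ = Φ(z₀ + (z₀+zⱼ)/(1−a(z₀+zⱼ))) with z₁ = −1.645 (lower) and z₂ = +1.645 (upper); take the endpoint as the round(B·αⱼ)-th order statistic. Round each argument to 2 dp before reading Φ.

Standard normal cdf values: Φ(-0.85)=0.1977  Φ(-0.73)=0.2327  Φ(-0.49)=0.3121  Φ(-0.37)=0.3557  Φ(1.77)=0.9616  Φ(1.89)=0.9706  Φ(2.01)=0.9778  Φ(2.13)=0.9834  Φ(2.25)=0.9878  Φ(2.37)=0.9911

(0.942, 1.668)

Lower: z₀ + z₁ = 0.423 + (-1.645) = -1.222; 1 − a(z₀+z₁) = 1 − (-0.031)(-1.222) = 0.9621; argument = 0.423 + (-1.222)/0.9621 = -0.8471 → -0.85.
α₁ = Φ(-0.85) = 0.1977; rank = round(500 × 0.1977) = 99; θ*₍99₎ = 0.942.
Upper: z₀ + z₂ = 2.068; 1 − a(z₀+z₂) = 1.0641; argument = 2.3664 → 2.37; α₂ = 0.9911; rank = 496; θ*₍496₎ = 1.668.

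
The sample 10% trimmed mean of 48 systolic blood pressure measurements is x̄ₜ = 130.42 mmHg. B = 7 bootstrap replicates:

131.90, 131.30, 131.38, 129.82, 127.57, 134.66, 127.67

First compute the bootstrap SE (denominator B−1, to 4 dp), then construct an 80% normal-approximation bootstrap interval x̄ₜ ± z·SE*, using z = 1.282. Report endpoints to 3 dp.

Mean of replicates = 130.6143; sum of squared deviations = 37.6448; SE* = √(37.6448/6) = 2.5048
Margin = 1.282 × 2.5048 = 3.2112
Interval: 130.42 ± 3.2112

(127.209, 133.631)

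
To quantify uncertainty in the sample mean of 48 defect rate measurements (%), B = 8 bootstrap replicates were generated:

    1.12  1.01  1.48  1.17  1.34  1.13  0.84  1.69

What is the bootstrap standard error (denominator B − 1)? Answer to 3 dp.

SE* = 0.270

Bootstrap SE is the standard deviation of the 8 replicate means.
Mean of replicates: (1.12 + 1.01 + 1.48 + 1.17 + 1.34 + 1.13 + 0.84 + 1.69) / 8 = 9.7800 / 8 = 1.2225
Sum of squared deviations: (−0.1025)² + (−0.2125)² + (+0.2575)² + (−0.0525)² + (+0.1175)² + (−0.0925)² + (−0.3825)² + (+0.4675)² = 0.5120
Variance = 0.5120 / 7 = 0.0731
SE* = √0.0731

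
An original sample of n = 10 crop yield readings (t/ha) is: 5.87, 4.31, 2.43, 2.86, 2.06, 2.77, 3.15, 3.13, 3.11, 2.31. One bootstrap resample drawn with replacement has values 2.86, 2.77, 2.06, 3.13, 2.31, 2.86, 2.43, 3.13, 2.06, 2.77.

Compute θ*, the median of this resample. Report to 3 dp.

θ* = 2.770

Sorted: 2.06, 2.06, 2.31, 2.43, 2.77, 2.77, 2.86, 2.86, 3.13, 3.13
Median = average of the two middle values = 2.770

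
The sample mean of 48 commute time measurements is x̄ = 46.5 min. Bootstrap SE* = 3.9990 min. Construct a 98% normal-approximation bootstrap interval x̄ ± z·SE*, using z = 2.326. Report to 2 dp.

Margin = 2.326 × 3.9990 = 9.302
Interval: 46.5 ± 9.302

(37.20, 55.80)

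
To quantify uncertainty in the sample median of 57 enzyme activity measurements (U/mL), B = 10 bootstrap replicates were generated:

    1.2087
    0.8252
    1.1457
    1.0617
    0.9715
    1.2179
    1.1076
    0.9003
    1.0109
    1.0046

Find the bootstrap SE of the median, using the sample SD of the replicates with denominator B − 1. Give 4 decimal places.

SE* = 0.1284

Bootstrap SE is the standard deviation of the 10 replicate medians.
Mean of replicates: (1.2087 + 0.8252 + 1.1457 + 1.0617 + 0.9715 + 1.2179 + 1.1076 + 0.9003 + 1.0109 + 1.0046) / 10 = 10.454100 / 10 = 1.045410
Sum of squared deviations: (+0.163290)² + (−0.220210)² + (+0.100290)² + (+0.016290)² + (−0.073910)² + (+0.172490)² + (+0.062190)² + (−0.145110)² + (−0.034510)² + (−0.040810)² = 0.148476
Variance = 0.148476 / 9 = 0.016497
SE* = √0.016497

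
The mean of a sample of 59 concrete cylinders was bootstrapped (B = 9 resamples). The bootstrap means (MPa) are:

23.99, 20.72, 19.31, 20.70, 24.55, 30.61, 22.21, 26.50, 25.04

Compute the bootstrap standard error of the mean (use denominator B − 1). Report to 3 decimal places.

Bootstrap SE is the standard deviation of the 9 replicate means.
Mean of replicates: (23.99 + 20.72 + 19.31 + 20.70 + 24.55 + 30.61 + 22.21 + 26.50 + 25.04) / 9 = 213.6300 / 9 = 23.7367
Sum of squared deviations: (+0.2533)² + (−3.0167)² + (−4.4267)² + (−3.0367)² + (+0.8133)² + (+6.8733)² + (−1.5267)² + (+2.7633)² + (+1.3033)² = 97.5508
Variance = 97.5508 / 8 = 12.1939
SE* = √12.1939

SE* = 3.492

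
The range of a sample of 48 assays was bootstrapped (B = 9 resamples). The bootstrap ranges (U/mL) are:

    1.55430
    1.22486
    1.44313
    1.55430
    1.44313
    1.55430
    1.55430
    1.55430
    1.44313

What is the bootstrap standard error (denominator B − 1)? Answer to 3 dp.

SE* = 0.110

Bootstrap SE is the standard deviation of the 9 replicate ranges.
Mean of replicates: (1.55430 + 1.22486 + 1.44313 + 1.55430 + 1.44313 + 1.55430 + 1.55430 + 1.55430 + 1.44313) / 9 = 13.325750 / 9 = 1.480639
Sum of squared deviations: (+0.073661)² + (−0.255779)² + (−0.037509)² + (+0.073661)² + (−0.037509)² + (+0.073661)² + (+0.073661)² + (+0.073661)² + (−0.037509)² = 0.096773
Variance = 0.096773 / 8 = 0.012097
SE* = √0.012097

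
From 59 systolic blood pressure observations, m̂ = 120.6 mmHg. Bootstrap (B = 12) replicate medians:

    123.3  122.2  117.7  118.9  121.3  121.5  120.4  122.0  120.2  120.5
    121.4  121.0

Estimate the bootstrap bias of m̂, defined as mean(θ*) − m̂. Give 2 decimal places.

mean(θ*) = (123.3 + 122.2 + 117.7 + 118.9 + 121.3 + 121.5 + 120.4 + 122.0 + 120.2 + 120.5 + 121.4 + 121.0) / 12 = 120.867
bias = 120.867 − 120.6

bias = +0.27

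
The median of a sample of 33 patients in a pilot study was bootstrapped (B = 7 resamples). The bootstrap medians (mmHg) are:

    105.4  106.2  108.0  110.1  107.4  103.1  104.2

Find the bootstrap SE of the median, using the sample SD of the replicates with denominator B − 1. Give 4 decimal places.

SE* = 2.3804

Bootstrap SE is the standard deviation of the 7 replicate medians.
Mean of replicates: (105.4 + 106.2 + 108.0 + 110.1 + 107.4 + 103.1 + 104.2) / 7 = 744.40000 / 7 = 106.34286
Sum of squared deviations: (−0.94286)² + (−0.14286)² + (+1.65714)² + (+3.75714)² + (+1.05714)² + (−3.24286)² + (−2.14286)² = 33.99714
Variance = 33.99714 / 6 = 5.66619
SE* = √5.66619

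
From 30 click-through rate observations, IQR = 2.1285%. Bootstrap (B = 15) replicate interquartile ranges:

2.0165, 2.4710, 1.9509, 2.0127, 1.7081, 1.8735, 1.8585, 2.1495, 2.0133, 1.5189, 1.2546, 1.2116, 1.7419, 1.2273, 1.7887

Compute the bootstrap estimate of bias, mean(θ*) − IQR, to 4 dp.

mean(θ*) = (2.0165 + 2.4710 + 1.9509 + 2.0127 + 1.7081 + 1.8735 + 1.8585 + 2.1495 + 2.0133 + 1.5189 + 1.2546 + 1.2116 + 1.7419 + 1.2273 + 1.7887) / 15 = 1.78647
bias = 1.78647 − 2.1285

bias = −0.3420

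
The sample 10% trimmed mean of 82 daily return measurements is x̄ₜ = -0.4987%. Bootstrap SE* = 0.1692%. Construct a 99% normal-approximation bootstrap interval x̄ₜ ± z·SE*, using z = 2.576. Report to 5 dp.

(-0.93456, -0.06284)

Margin = 2.576 × 0.1692 = 0.435859
Interval: -0.4987 ± 0.435859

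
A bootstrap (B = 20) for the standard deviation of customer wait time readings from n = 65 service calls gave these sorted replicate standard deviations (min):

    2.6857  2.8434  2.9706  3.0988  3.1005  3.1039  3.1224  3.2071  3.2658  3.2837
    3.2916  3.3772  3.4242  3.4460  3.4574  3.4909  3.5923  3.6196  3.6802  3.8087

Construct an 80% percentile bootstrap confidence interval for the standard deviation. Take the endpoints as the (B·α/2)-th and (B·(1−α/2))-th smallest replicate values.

α = 0.20; lower rank = 20 × 0.100 = 2; upper rank = 20 × 0.900 = 18.
The 2nd smallest replicate is 2.8434; the 18th is 3.6196.

(2.8434, 3.6196)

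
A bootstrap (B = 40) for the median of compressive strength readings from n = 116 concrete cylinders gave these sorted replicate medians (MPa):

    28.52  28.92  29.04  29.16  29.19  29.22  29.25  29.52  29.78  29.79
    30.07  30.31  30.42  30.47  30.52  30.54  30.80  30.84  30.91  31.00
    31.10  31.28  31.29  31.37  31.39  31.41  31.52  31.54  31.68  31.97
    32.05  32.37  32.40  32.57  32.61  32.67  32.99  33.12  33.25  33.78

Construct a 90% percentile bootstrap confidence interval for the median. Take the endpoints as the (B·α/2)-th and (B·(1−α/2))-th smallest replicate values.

α = 0.10; lower rank = 40 × 0.050 = 2; upper rank = 40 × 0.950 = 38.
The 2nd smallest replicate is 28.92; the 38th is 33.12.

(28.92, 33.12)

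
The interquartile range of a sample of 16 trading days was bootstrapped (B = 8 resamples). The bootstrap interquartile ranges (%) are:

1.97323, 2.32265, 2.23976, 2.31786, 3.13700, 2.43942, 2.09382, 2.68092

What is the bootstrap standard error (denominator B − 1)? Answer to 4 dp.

SE* = 0.3660

Bootstrap SE is the standard deviation of the 8 replicate interquartile ranges.
Mean of replicates: (1.97323 + 2.32265 + 2.23976 + 2.31786 + 3.13700 + 2.43942 + 2.09382 + 2.68092) / 8 = 19.204660 / 8 = 2.400583
Sum of squared deviations: (−0.427353)² + (−0.077933)² + (−0.160823)² + (−0.082723)² + (+0.736417)² + (+0.038838)² + (−0.306763)² + (+0.280337)² = 0.937922
Variance = 0.937922 / 7 = 0.133989
SE* = √0.133989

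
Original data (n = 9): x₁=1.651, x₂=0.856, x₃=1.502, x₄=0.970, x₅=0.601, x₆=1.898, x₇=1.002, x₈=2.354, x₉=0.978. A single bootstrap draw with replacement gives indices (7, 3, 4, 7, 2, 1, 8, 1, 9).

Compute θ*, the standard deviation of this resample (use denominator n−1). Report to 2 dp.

θ* = 0.50

Resample values: 1.002, 1.502, 0.970, 1.002, 0.856, 1.651, 2.354, 1.651, 0.978.
Mean = 1.3296; sum of squared deviations = 1.9776
s² = 1.9776 / 8 = 0.2472
s = √0.2472 = 0.50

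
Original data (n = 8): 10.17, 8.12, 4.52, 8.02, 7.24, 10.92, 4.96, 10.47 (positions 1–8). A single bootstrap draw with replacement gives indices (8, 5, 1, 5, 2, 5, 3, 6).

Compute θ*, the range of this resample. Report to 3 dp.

θ* = 6.400

Resample values: 10.47, 7.24, 10.17, 7.24, 8.12, 7.24, 4.52, 10.92.
Range = 10.92 − 4.52 = 6.400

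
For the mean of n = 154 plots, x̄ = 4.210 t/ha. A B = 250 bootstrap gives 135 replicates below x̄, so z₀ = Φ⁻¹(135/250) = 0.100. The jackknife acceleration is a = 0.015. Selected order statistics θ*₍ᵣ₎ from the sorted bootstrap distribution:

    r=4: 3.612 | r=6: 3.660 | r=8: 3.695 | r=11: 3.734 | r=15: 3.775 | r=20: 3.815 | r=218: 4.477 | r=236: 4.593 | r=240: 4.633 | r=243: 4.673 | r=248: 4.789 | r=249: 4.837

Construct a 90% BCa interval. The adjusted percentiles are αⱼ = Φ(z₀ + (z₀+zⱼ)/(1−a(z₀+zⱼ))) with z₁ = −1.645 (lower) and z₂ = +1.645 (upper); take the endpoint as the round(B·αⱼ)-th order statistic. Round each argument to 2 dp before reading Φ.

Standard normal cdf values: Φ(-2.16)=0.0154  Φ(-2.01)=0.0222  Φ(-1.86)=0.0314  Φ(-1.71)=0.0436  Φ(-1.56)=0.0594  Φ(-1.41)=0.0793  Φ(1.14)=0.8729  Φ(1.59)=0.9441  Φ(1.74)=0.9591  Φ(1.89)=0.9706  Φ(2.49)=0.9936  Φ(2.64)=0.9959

Lower: z₀ + z₁ = 0.100 + (-1.645) = -1.545; 1 − a(z₀+z₁) = 1 − (0.015)(-1.545) = 1.0232; argument = 0.100 + (-1.545)/1.0232 = -1.4100 → -1.41.
α₁ = Φ(-1.41) = 0.0793; rank = round(250 × 0.0793) = 20; θ*₍20₎ = 3.815.
Upper: z₀ + z₂ = 1.745; 1 − a(z₀+z₂) = 0.9738; argument = 1.8919 → 1.89; α₂ = 0.9706; rank = 243; θ*₍243₎ = 4.673.

(3.815, 4.673)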